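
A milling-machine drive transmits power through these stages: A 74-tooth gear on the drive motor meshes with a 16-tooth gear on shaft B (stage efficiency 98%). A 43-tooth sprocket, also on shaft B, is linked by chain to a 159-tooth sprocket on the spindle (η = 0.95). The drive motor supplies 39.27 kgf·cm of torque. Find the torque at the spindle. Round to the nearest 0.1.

29.2 kgf·cm

Gear mesh: ratio = 16/74 = 0.21622; torque at shaft B = 39.27 × 0.21622 × 0.98 = 8.321 kgf·cm.
Chain: ratio = 159/43 = 3.6977; torque at the spindle = 8.321 × 3.6977 × 0.95 = 29.23 kgf·cm.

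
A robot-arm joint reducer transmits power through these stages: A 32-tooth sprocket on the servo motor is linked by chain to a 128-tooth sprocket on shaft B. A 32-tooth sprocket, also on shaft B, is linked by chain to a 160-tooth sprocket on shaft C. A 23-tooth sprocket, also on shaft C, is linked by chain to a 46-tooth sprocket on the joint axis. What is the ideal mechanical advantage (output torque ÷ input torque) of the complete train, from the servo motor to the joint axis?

40

Each stage contributes driven/driver: chain 128/32 = 4, chain 160/32 = 5, chain 46/23 = 2.
Overall: 4 × 5 × 2 = 40.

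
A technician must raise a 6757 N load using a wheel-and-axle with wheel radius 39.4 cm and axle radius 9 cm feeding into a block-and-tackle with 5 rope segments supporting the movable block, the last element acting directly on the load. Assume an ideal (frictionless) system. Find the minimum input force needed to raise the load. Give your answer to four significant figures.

308.7 N

Wheel-and-axle MA = R/r = 39.4/9 = 4.3778.
Block-and-tackle MA = number of supporting rope parts = 5.
Combined ideal MA = 4.3778 × 5 = 21.889.
Effort = load / MA = 6757 / 21.889 = 308.7 N.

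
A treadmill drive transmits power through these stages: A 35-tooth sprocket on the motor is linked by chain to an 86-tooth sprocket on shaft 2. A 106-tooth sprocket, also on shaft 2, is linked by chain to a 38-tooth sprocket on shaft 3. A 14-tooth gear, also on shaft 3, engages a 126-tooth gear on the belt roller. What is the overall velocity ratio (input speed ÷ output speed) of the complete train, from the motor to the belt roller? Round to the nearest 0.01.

7.93

Each stage contributes driven/driver: chain 86/35 = 2.4571, chain 38/106 = 0.35849, gear mesh 126/14 = 9.
Overall: 2.4571 × 0.35849 × 9 = 7.9278.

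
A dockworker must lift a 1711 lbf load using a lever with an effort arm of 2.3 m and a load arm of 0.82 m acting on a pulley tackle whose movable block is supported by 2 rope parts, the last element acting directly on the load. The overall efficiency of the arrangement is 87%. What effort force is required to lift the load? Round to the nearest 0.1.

Lever MA = effort arm / load arm = 2.3/0.82 = 2.8049.
Block-and-tackle MA = number of supporting rope parts = 2.
Combined ideal MA = 2.8049 × 2 = 5.6098.
Actual MA = 5.6098 × 0.87 = 4.8805.
Effort = load / actual MA = 1711 / 4.8805 = 350.58 lbf.

350.6 lbf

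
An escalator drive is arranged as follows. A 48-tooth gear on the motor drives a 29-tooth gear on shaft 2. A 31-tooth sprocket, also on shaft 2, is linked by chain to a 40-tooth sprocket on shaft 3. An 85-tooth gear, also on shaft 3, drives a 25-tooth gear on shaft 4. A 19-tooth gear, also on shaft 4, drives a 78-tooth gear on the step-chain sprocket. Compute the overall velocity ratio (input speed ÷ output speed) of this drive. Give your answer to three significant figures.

Each stage contributes driven/driver: gear mesh 29/48 = 0.60417, chain 40/31 = 1.2903, gear mesh 25/85 = 0.29412, gear mesh 78/19 = 4.1053.
Overall: 0.60417 × 1.2903 × 0.29412 × 4.1053 = 0.94128.

0.941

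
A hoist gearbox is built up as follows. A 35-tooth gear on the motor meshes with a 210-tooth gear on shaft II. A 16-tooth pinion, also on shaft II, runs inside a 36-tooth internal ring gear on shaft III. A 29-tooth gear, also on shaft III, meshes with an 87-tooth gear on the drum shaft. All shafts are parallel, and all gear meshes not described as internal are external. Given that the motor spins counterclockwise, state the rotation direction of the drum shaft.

the motor → shaft II: external mesh, 1 reversal → CW.
shaft II → shaft III: internal mesh, same direction → CW.
shaft III → the drum shaft: external mesh, 1 reversal → CCW.
2 reversals in total — an even number — so the drum shaft turns the same way as the motor.

counterclockwise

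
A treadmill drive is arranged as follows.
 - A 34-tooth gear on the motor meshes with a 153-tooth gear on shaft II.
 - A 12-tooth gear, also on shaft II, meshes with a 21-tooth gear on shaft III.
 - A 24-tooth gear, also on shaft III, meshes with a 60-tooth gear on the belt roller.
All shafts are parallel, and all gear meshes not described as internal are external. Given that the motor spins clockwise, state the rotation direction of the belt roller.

the motor → shaft II: external mesh, 1 reversal → CCW.
shaft II → shaft III: external mesh, 1 reversal → CW.
shaft III → the belt roller: external mesh, 1 reversal → CCW.
3 reversals in total — an odd number — so the belt roller turns opposite to the motor.

anticlockwise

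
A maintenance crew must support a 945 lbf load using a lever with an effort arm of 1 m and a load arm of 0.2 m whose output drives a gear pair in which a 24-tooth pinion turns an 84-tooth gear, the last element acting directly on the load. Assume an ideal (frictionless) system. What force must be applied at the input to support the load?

Lever MA = effort arm / load arm = 1/0.2 = 5.
Gear pair MA = 84/24 = 3.5.
Combined ideal MA = 5 × 3.5 = 17.5.
Effort = load / MA = 945 / 17.5 = 54 lbf.

54 lbf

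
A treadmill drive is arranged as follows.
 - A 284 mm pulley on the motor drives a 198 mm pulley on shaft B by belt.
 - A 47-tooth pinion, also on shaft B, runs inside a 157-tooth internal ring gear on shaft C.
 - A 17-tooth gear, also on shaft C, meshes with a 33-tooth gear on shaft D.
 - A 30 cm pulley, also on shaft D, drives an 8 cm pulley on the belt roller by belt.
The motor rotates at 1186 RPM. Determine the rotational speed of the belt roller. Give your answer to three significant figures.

984 RPM

Belt: ratio = 198/284 = 0.69718, so shaft B turns at 1186 / 0.69718 = 1701.1 RPM.
Internal gear: ratio = 157/47 = 3.3404, so shaft C turns at 1701.1 / 3.3404 = 509.26 RPM.
Gear mesh: ratio = 33/17 = 1.9412, so shaft D turns at 509.26 / 1.9412 = 262.34 RPM.
Belt: ratio = 8/30 = 0.26667, so the belt roller turns at 262.34 / 0.26667 = 983.79 RPM.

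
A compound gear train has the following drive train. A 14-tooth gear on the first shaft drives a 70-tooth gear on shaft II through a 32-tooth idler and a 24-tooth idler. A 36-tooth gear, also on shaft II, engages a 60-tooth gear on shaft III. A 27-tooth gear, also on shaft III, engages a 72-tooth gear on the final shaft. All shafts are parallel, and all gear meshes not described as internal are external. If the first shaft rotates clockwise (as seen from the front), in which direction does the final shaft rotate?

the first shaft → shaft II: driver → idler → idler → driven is 3 external meshes, 3 reversals → CCW.
shaft II → shaft III: external mesh, 1 reversal → CW.
shaft III → the final shaft: external mesh, 1 reversal → CCW.
5 reversals in total — an odd number — so the final shaft turns opposite to the first shaft.

counterclockwise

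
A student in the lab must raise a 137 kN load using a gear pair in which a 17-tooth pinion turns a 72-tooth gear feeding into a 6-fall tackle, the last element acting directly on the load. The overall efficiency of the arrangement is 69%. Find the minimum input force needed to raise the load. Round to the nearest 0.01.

Gear pair MA = 72/17 = 4.2353.
Block-and-tackle MA = number of supporting rope parts = 6.
Combined ideal MA = 4.2353 × 6 = 25.412.
Actual MA = 25.412 × 0.69 = 17.534.
Effort = load / actual MA = 137 / 17.534 = 7.8133 kN.

7.81 kN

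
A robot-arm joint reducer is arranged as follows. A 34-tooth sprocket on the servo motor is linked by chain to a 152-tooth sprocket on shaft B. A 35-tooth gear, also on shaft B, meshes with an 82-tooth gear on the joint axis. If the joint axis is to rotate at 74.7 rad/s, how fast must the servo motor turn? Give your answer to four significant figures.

782.4 rad/s

Overall ratio R = 4.4706 × 2.3429 = 10.474.
Required input speed = output speed × R = 74.7 × 10.474 = 782.4 rad/s.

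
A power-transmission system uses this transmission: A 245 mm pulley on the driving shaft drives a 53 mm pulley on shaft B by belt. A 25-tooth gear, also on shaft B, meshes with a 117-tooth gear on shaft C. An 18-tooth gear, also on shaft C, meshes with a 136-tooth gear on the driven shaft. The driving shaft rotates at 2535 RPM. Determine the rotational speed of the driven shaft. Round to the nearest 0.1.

331.4 RPM

belt 53/245 = 0.21633 → 2535/0.21633 = 11718 RPM
gear mesh 117/25 = 4.68 → 11718/4.68 = 2503.9 RPM
gear mesh 136/18 = 7.5556 → 2503.9/7.5556 = 331.4 RPM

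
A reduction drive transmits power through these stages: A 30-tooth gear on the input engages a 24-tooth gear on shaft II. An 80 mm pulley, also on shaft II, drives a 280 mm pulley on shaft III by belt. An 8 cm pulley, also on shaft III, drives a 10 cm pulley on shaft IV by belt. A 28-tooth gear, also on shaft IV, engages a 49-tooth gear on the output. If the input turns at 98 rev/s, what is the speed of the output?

gear mesh 24/30 = 0.8 → 98/0.8 = 122.5 rev/s
belt 280/80 = 3.5 → 122.5/3.5 = 35 rev/s
belt 10/8 = 1.25 → 35/1.25 = 28 rev/s
gear mesh 49/28 = 1.75 → 28/1.75 = 16 rev/s

16 rev/s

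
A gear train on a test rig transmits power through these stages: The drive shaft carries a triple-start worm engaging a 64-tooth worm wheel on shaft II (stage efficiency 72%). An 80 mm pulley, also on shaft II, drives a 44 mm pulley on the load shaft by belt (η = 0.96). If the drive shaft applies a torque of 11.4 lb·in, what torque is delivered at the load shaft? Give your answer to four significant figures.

Worm: ratio = 64/3 = 21.333; torque at shaft II = 11.4 × 21.333 × 0.72 = 175.1 lb·in.
Belt: ratio = 44/80 = 0.55; torque at the load shaft = 175.1 × 0.55 × 0.96 = 92.455 lb·in.

92.45 lb·in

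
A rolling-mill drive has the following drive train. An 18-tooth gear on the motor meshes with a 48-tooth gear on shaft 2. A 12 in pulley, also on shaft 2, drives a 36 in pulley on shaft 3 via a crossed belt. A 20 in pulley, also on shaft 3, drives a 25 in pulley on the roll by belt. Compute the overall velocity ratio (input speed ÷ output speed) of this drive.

10

Each stage contributes driven/driver: gear mesh 48/18 = 2.6667, belt 36/12 = 3, belt 25/20 = 1.25.
Overall: 2.6667 × 3 × 1.25 = 10.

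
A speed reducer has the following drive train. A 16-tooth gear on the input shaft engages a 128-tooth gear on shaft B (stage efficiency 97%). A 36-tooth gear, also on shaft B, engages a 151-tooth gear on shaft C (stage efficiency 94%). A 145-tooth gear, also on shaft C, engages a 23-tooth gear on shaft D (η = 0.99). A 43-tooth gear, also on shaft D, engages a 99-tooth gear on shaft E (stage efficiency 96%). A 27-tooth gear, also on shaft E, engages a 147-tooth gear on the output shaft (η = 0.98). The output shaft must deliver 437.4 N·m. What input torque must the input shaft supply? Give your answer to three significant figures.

7.72 N·m

Overall ratio R = 8 × 4.1944 × 0.15862 × 2.3023 × 5.4444 = 66.718; overall efficiency η = 0.97 × 0.94 × 0.99 × 0.96 × 0.98 = 0.8492.
Input torque = output torque / (R × η) = 437.4 / (66.718 × 0.8492) = 7.7197 N·m.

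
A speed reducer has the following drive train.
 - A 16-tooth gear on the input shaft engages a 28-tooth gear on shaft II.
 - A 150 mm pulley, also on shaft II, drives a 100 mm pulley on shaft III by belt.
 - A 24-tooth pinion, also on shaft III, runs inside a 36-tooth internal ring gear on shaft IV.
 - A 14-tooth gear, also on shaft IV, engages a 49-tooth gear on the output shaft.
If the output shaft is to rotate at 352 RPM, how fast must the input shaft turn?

2156 RPM

Overall ratio R = 1.75 × 0.66667 × 1.5 × 3.5 = 6.125.
Required input speed = output speed × R = 352 × 6.125 = 2156 RPM.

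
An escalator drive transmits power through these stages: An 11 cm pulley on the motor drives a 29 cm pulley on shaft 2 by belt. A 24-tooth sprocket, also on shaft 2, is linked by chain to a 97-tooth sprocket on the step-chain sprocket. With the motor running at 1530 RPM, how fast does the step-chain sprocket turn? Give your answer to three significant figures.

belt 29/11 = 2.6364 → 1530/2.6364 = 580.34 RPM
chain 97/24 = 4.0417 → 580.34/4.0417 = 143.59 RPM

144 RPM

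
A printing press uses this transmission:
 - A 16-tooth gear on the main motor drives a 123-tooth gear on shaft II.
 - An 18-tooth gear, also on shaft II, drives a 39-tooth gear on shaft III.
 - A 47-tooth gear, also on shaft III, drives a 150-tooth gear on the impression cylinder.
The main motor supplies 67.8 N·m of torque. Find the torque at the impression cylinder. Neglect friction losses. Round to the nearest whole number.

gear mesh 123/16 = 7.6875 → τ = 67.8·7.6875 = 521.21 N·m
gear mesh 39/18 = 2.1667 → τ = 521.21·2.1667 = 1129.3 N·m
gear mesh 150/47 = 3.1915 → τ = 1129.3·3.1915 = 3604.1 N·m

3604 N·m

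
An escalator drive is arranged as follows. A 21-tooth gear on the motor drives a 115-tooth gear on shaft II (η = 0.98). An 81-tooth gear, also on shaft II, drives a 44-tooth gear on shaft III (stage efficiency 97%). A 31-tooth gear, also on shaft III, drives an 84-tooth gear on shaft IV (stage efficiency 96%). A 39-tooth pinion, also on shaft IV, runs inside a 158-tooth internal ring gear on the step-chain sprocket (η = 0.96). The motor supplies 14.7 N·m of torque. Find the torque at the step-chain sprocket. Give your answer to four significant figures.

420.5 N·m

gear mesh 115/21 = 5.4762 → τ = 14.7·5.4762·0.98 = 78.89 N·m
gear mesh 44/81 = 0.54321 → τ = 78.89·0.54321·0.97 = 41.568 N·m
gear mesh 84/31 = 2.7097 → τ = 41.568·2.7097·0.96 = 108.13 N·m
internal gear 158/39 = 4.0513 → τ = 108.13·4.0513·0.96 = 420.55 N·m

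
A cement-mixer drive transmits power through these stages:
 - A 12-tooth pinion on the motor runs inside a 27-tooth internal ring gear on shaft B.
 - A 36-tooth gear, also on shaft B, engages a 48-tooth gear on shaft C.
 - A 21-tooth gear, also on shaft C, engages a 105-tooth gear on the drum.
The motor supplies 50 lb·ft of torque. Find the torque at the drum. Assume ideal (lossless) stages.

750 lb·ft

After the internal gear (27/12): 50 × 2.25 = 112.5 lb·ft
After the gear mesh (48/36): 112.5 × 1.3333 = 150 lb·ft
After the gear mesh (105/21): 150 × 5 = 750 lb·ft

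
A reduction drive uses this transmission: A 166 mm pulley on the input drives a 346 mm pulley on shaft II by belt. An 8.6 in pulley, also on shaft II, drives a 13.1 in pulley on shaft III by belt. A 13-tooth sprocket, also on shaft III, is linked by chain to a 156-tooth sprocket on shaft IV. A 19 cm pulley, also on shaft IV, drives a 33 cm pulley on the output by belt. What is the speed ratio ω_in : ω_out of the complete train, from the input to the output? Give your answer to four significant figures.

Each stage contributes driven/driver: belt 346/166 = 2.0843, belt 13.1/8.6 = 1.5233, chain 156/13 = 12, belt 33/19 = 1.7368.
Overall: 2.0843 × 1.5233 × 12 × 1.7368 = 66.173.

66.17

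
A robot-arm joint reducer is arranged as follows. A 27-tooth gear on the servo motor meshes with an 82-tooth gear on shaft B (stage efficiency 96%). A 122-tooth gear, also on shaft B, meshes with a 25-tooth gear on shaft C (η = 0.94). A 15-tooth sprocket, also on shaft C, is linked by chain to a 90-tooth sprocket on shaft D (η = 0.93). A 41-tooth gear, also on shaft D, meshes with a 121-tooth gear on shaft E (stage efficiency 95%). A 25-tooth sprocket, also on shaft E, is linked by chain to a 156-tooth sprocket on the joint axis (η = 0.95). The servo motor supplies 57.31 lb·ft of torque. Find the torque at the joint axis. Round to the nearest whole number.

Gear mesh: ratio = 82/27 = 3.037; torque at shaft B = 57.31 × 3.037 × 0.96 = 167.09 lb·ft.
Gear mesh: ratio = 25/122 = 0.20492; torque at shaft C = 167.09 × 0.20492 × 0.94 = 32.185 lb·ft.
Chain: ratio = 90/15 = 6; torque at shaft D = 32.185 × 6 × 0.93 = 179.59 lb·ft.
Gear mesh: ratio = 121/41 = 2.9512; torque at shaft E = 179.59 × 2.9512 × 0.95 = 503.52 lb·ft.
Chain: ratio = 156/25 = 6.24; torque at the joint axis = 503.52 × 6.24 × 0.95 = 2984.9 lb·ft.

2985 lb·ft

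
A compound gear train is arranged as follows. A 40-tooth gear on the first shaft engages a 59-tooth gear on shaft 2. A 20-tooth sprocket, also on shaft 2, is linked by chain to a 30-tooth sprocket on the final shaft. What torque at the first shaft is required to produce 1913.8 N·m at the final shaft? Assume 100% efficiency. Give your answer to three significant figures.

865 N·m

Overall ratio R = 1.475 × 1.5 = 2.2125.
Input torque = output torque / R = 1913.8 / 2.2125 = 864.99 N·m.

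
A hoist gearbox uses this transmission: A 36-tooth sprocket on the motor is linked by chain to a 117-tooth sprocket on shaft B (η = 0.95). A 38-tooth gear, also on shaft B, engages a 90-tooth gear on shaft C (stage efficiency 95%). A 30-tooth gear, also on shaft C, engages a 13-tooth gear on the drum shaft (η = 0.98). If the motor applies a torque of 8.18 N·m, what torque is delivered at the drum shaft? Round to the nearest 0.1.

24.1 N·m

Chain: ratio = 117/36 = 3.25; torque at shaft B = 8.18 × 3.25 × 0.95 = 25.256 N·m.
Gear mesh: ratio = 90/38 = 2.3684; torque at shaft C = 25.256 × 2.3684 × 0.95 = 56.825 N·m.
Gear mesh: ratio = 13/30 = 0.43333; torque at the drum shaft = 56.825 × 0.43333 × 0.98 = 24.132 N·m.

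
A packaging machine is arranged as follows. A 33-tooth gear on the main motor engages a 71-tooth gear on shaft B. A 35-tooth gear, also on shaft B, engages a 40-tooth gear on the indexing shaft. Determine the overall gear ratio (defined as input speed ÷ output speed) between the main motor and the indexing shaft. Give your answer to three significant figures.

2.46

Each stage contributes driven/driver: gear mesh 71/33 = 2.1515, gear mesh 40/35 = 1.1429.
Overall: 2.1515 × 1.1429 = 2.4589.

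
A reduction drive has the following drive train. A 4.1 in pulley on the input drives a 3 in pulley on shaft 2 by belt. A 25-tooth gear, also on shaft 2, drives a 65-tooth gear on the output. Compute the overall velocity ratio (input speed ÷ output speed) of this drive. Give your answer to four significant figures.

1.902

Each stage contributes driven/driver: belt 3/4.1 = 0.73171, gear mesh 65/25 = 2.6.
Overall: 0.73171 × 2.6 = 1.9024.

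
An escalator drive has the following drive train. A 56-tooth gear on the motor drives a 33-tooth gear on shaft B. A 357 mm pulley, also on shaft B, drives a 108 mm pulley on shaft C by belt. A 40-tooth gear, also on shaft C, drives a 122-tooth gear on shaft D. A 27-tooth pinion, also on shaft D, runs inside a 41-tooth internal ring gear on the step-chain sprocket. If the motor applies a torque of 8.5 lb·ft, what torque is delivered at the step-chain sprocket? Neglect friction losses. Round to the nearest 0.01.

7.02 lb·ft

gear mesh 33/56 = 0.58929 → τ = 8.5·0.58929 = 5.0089 lb·ft
belt 108/357 = 0.30252 → τ = 5.0089·0.30252 = 1.5153 lb·ft
gear mesh 122/40 = 3.05 → τ = 1.5153·3.05 = 4.6217 lb·ft
internal gear 41/27 = 1.5185 → τ = 4.6217·1.5185 = 7.0181 lb·ft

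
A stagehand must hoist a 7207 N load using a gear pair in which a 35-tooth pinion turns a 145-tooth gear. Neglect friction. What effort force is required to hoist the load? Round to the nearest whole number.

Gear pair MA = 145/35 = 4.1429.
Effort = load / MA = 7207 / 4.1429 = 1739.6 N.

1740 N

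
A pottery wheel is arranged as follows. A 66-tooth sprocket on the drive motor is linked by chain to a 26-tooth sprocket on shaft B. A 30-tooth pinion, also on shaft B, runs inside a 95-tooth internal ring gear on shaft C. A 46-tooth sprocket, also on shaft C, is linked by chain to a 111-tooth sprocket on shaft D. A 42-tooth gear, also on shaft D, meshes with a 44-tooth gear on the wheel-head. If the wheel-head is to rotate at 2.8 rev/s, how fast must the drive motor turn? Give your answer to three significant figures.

8.83 rev/s

Overall ratio R = 0.39394 × 3.1667 × 2.413 × 1.0476 = 3.1536.
Required input speed = output speed × R = 2.8 × 3.1536 = 8.83 rev/s.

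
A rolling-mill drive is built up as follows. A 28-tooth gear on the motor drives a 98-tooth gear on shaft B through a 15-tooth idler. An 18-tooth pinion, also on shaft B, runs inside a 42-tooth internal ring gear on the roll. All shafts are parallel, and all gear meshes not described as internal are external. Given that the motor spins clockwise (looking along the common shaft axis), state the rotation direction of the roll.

clockwise

the motor → shaft B: driver → idler → driven is 2 external meshes, 2 reversals → CW.
shaft B → the roll: internal mesh, same direction → CW.
2 reversals in total — an even number — so the roll turns the same way as the motor.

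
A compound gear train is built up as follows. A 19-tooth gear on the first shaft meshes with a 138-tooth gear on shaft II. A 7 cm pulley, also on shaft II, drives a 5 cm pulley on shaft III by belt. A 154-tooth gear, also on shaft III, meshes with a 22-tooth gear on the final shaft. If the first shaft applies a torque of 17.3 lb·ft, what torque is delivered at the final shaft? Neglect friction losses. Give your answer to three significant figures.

12.8 lb·ft

gear mesh 138/19 = 7.2632 → τ = 17.3·7.2632 = 125.65 lb·ft
belt 5/7 = 0.71429 → τ = 125.65·0.71429 = 89.752 lb·ft
gear mesh 22/154 = 0.14286 → τ = 89.752·0.14286 = 12.822 lb·ft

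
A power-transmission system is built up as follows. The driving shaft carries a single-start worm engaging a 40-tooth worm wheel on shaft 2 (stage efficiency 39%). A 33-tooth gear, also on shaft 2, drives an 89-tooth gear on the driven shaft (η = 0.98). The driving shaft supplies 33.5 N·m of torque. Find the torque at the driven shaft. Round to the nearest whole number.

1381 N·m

After the worm (40/1): 33.5 × 40 × 0.39 = 522.6 N·m
After the gear mesh (89/33): 522.6 × 2.697 × 0.98 = 1381.2 N·m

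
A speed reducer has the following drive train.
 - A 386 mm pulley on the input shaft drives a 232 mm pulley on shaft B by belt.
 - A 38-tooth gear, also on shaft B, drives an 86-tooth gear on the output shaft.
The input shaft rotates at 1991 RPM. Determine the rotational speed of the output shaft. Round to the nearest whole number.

Belt: ratio = 232/386 = 0.60104, so shaft B turns at 1991 / 0.60104 = 3312.6 RPM.
Gear mesh: ratio = 86/38 = 2.2632, so the output shaft turns at 3312.6 / 2.2632 = 1463.7 RPM.

1464 RPM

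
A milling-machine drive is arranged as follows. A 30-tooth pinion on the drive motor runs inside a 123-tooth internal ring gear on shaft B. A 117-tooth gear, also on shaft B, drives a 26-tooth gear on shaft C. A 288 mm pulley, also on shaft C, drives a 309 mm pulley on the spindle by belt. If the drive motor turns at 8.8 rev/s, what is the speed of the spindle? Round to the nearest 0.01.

9.00 rev/s

internal gear 123/30 = 4.1 → 8.8/4.1 = 2.1463 rev/s
gear mesh 26/117 = 0.22222 → 2.1463/0.22222 = 9.6585 rev/s
belt 309/288 = 1.0729 → 9.6585/1.0729 = 9.0021 rev/s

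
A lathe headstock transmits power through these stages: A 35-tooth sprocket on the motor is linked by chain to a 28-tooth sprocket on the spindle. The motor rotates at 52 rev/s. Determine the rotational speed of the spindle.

the motor → the spindle (chain, 28/35): 52 ÷ 0.8 = 65 rev/s

65 rev/s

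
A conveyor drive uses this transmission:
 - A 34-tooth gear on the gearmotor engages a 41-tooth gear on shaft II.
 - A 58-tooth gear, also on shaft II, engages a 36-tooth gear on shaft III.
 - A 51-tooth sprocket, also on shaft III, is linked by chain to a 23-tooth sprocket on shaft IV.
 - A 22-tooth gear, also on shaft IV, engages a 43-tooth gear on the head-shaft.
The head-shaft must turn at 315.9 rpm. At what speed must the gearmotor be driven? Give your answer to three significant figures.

Overall ratio R = 1.2059 × 0.62069 × 0.45098 × 1.9545 = 0.65976.
Required input speed = output speed × R = 315.9 × 0.65976 = 208.42 rpm.

208 rpm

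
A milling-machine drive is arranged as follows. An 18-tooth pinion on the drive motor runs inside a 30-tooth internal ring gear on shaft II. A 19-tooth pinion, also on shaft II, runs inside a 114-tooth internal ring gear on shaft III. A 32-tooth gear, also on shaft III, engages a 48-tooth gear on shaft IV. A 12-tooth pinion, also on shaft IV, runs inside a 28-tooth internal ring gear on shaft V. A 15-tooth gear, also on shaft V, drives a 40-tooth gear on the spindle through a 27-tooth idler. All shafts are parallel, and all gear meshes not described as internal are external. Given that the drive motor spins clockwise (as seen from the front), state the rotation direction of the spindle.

counterclockwise

the drive motor → shaft II: internal mesh, same direction → CW.
shaft II → shaft III: internal mesh, same direction → CW.
shaft III → shaft IV: external mesh, 1 reversal → CCW.
shaft IV → shaft V: internal mesh, same direction → CCW.
shaft V → the spindle: driver → idler → driven is 2 external meshes, 2 reversals → CCW.
3 reversals in total — an odd number — so the spindle turns opposite to the drive motor.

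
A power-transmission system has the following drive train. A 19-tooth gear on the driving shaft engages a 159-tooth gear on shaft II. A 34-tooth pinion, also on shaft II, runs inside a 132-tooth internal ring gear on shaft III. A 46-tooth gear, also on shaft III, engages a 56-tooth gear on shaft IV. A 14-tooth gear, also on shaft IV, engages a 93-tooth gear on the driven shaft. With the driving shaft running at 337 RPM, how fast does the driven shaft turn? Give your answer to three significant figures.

Gear mesh: ratio = 159/19 = 8.3684, so shaft II turns at 337 / 8.3684 = 40.27 RPM.
Internal gear: ratio = 132/34 = 3.8824, so shaft III turns at 40.27 / 3.8824 = 10.373 RPM.
Gear mesh: ratio = 56/46 = 1.2174, so shaft IV turns at 10.373 / 1.2174 = 8.5204 RPM.
Gear mesh: ratio = 93/14 = 6.6429, so the driven shaft turns at 8.5204 / 6.6429 = 1.2826 RPM.

1.28 RPM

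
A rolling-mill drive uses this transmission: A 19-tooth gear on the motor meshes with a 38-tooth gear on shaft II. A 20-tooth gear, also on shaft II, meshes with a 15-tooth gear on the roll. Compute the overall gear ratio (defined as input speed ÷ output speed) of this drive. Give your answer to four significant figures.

1.500

Each stage contributes driven/driver: gear mesh 38/19 = 2, gear mesh 15/20 = 0.75.
Overall: 2 × 0.75 = 1.5.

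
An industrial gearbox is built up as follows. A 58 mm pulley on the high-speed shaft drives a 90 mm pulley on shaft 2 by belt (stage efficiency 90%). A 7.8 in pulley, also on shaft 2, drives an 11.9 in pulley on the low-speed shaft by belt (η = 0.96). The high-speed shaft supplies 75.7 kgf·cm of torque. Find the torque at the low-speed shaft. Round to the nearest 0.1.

154.8 kgf·cm

After the belt (90/58): 75.7 × 1.5517 × 0.90 = 105.72 kgf·cm
After the belt (11.9/7.8): 105.72 × 1.5256 × 0.96 = 154.84 kgf·cm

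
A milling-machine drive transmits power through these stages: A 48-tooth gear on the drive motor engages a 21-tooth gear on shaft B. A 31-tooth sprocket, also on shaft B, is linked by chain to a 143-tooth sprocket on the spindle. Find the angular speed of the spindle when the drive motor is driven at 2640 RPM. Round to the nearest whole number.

gear mesh 21/48 = 0.4375 → 2640/0.4375 = 6034.3 RPM
chain 143/31 = 4.6129 → 6034.3/4.6129 = 1308.1 RPM

1308 RPM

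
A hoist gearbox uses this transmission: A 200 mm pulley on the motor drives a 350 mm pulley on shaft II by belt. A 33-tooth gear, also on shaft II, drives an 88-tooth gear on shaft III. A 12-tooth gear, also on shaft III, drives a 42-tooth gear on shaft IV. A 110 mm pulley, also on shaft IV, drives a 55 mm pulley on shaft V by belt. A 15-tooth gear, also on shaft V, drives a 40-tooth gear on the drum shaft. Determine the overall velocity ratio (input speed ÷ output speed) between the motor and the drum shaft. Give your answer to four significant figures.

21.78

Each stage contributes driven/driver: belt 350/200 = 1.75, gear mesh 88/33 = 2.6667, gear mesh 42/12 = 3.5, belt 55/110 = 0.5, gear mesh 40/15 = 2.6667.
Overall: 1.75 × 2.6667 × 3.5 × 0.5 × 2.6667 = 21.778.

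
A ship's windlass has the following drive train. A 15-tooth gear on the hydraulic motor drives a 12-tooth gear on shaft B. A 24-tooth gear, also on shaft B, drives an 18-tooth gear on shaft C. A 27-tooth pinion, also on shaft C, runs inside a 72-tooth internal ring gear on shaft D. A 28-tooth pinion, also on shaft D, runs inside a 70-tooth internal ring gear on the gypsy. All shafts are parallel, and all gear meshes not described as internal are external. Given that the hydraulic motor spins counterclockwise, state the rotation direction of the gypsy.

the hydraulic motor → shaft B: external mesh, 1 reversal → CW.
shaft B → shaft C: external mesh, 1 reversal → CCW.
shaft C → shaft D: internal mesh, same direction → CCW.
shaft D → the gypsy: internal mesh, same direction → CCW.
2 reversals in total — an even number — so the gypsy turns the same way as the hydraulic motor.

counterclockwise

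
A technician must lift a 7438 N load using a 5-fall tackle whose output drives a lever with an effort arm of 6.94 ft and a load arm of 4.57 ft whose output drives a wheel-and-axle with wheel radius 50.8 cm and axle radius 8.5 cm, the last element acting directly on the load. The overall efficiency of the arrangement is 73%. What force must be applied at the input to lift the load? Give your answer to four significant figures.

Block-and-tackle MA = number of supporting rope parts = 5.
Lever MA = effort arm / load arm = 6.94/4.57 = 1.5186.
Wheel-and-axle MA = R/r = 50.8/8.5 = 5.9765.
Combined ideal MA = 5 × 1.5186 × 5.9765 = 45.379.
Actual MA = 45.379 × 0.73 = 33.127.
Effort = load / actual MA = 7438 / 33.127 = 224.53 N.

224.5 N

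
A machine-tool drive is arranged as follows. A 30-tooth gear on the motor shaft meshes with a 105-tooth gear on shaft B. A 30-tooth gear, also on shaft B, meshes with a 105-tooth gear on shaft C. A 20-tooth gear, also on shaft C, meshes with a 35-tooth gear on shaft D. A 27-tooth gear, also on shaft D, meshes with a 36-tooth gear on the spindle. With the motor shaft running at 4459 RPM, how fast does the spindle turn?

156 RPM

gear mesh 105/30 = 3.5 → 4459/3.5 = 1274 RPM
gear mesh 105/30 = 3.5 → 1274/3.5 = 364 RPM
gear mesh 35/20 = 1.75 → 364/1.75 = 208 RPM
gear mesh 36/27 = 1.3333 → 208/1.3333 = 156 RPM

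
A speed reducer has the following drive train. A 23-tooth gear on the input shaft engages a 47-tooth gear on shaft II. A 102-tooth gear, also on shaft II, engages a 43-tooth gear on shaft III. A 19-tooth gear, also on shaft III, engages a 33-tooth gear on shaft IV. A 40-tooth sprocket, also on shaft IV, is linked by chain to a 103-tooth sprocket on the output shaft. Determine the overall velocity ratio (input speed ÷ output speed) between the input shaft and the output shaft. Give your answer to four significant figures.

3.853

Each stage contributes driven/driver: gear mesh 47/23 = 2.0435, gear mesh 43/102 = 0.42157, gear mesh 33/19 = 1.7368, chain 103/40 = 2.575.
Overall: 2.0435 × 0.42157 × 1.7368 × 2.575 = 3.8528.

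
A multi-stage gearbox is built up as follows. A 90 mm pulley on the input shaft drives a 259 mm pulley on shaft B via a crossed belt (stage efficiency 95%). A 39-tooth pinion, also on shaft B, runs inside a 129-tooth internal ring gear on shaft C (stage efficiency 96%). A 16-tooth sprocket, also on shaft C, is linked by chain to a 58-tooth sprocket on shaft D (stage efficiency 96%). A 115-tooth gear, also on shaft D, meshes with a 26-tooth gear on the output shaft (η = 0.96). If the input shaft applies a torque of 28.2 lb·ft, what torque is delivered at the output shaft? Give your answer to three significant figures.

belt 259/90 = 2.8778 → τ = 28.2·2.8778·0.95 = 77.096 lb·ft
internal gear 129/39 = 3.3077 → τ = 77.096·3.3077·0.96 = 244.81 lb·ft
chain 58/16 = 3.625 → τ = 244.81·3.625·0.96 = 851.93 lb·ft
gear mesh 26/115 = 0.22609 → τ = 851.93·0.22609·0.96 = 184.91 lb·ft

185 lb·ft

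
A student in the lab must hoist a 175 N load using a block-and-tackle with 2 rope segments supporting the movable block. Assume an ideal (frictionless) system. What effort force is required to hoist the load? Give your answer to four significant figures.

Block-and-tackle MA = number of supporting rope parts = 2.
Effort = load / MA = 175 / 2 = 87.5 N.

87.50 N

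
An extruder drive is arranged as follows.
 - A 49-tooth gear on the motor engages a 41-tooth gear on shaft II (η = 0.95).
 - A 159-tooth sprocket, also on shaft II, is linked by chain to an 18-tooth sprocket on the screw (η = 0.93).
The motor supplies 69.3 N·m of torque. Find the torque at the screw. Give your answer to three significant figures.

Gear mesh: ratio = 41/49 = 0.83673; torque at shaft II = 69.3 × 0.83673 × 0.95 = 55.086 N·m.
Chain: ratio = 18/159 = 0.11321; torque at the screw = 55.086 × 0.11321 × 0.93 = 5.7997 N·m.

5.80 N·m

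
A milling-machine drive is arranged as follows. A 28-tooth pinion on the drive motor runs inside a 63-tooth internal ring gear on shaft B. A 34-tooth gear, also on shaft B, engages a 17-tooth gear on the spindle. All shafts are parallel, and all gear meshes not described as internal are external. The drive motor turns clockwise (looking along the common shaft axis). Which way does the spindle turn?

anticlockwise

the drive motor → shaft B: internal mesh, same direction → CW.
shaft B → the spindle: external mesh, 1 reversal → CCW.
1 reversal in total — an odd number — so the spindle turns opposite to the drive motor.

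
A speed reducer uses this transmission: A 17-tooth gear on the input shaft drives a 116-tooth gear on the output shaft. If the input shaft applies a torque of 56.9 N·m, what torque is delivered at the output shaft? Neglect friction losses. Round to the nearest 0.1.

388.3 N·m

gear mesh 116/17 = 6.8235 → τ = 56.9·6.8235 = 388.26 N·m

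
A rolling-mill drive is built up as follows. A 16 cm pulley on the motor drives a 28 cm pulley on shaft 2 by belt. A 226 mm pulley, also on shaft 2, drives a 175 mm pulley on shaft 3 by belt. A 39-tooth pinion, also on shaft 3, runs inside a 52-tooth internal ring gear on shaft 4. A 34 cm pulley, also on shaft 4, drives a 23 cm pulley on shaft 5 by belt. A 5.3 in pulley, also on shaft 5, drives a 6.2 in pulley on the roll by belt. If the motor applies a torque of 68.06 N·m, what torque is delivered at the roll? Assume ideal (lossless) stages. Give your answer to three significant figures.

After the belt (28/16): 68.06 × 1.75 = 119.11 N·m
After the belt (175/226): 119.11 × 0.77434 = 92.227 N·m
After the internal gear (52/39): 92.227 × 1.3333 = 122.97 N·m
After the belt (23/34): 122.97 × 0.67647 = 83.185 N·m
After the belt (6.2/5.3): 83.185 × 1.1698 = 97.311 N·m

97.3 N·m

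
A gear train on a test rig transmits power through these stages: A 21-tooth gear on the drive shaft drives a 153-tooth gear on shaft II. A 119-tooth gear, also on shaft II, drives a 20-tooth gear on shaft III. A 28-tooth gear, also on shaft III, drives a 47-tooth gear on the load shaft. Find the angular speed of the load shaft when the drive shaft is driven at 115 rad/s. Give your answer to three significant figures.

56.0 rad/s

Gear mesh: ratio = 153/21 = 7.2857, so shaft II turns at 115 / 7.2857 = 15.784 rad/s.
Gear mesh: ratio = 20/119 = 0.16807, so shaft III turns at 15.784 / 0.16807 = 93.917 rad/s.
Gear mesh: ratio = 47/28 = 1.6786, so the load shaft turns at 93.917 / 1.6786 = 55.95 rad/s.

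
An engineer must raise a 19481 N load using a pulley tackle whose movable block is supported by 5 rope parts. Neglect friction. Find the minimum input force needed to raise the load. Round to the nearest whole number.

3896 N

Block-and-tackle MA = number of supporting rope parts = 5.
Effort = load / MA = 19481 / 5 = 3896.2 N.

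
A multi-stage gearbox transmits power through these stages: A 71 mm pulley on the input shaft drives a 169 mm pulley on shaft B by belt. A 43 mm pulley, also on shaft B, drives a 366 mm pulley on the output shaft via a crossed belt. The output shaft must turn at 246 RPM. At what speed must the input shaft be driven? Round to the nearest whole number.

Overall ratio R = 2.3803 × 8.5116 = 20.26.
Required input speed = output speed × R = 246 × 20.26 = 4984 RPM.

4984 RPM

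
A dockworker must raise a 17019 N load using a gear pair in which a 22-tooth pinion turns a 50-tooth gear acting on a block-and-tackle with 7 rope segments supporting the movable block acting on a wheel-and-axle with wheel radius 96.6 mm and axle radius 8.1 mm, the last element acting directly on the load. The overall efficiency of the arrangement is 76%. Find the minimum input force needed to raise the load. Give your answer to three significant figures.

Gear pair MA = 50/22 = 2.2727.
Block-and-tackle MA = number of supporting rope parts = 7.
Wheel-and-axle MA = R/r = 96.6/8.1 = 11.926.
Combined ideal MA = 2.2727 × 7 × 11.926 = 189.73.
Actual MA = 189.73 × 0.76 = 144.2.
Effort = load / actual MA = 17019 / 144.2 = 118.03 N.

118 N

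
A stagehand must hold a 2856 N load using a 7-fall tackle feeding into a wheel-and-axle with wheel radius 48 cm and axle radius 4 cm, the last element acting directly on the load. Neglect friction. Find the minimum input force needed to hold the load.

Block-and-tackle MA = number of supporting rope parts = 7.
Wheel-and-axle MA = R/r = 48/4 = 12.
Combined ideal MA = 7 × 12 = 84.
Effort = load / MA = 2856 / 84 = 34 N.

34 N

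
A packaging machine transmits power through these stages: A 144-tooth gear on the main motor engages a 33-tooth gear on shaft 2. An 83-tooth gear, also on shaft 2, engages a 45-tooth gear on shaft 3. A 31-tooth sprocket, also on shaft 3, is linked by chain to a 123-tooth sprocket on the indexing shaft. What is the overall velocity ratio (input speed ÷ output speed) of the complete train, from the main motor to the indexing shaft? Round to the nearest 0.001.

0.493

Each stage contributes driven/driver: gear mesh 33/144 = 0.22917, gear mesh 45/83 = 0.54217, chain 123/31 = 3.9677.
Overall: 0.22917 × 0.54217 × 3.9677 = 0.49298.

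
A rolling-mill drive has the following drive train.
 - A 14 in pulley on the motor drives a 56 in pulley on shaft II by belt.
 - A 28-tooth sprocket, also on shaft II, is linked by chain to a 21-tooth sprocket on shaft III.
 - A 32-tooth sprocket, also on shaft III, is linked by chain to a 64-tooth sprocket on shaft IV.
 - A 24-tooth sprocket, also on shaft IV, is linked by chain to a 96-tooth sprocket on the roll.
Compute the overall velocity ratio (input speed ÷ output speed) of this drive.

Each stage contributes driven/driver: belt 56/14 = 4, chain 21/28 = 0.75, chain 64/32 = 2, chain 96/24 = 4.
Overall: 4 × 0.75 × 2 × 4 = 24.

24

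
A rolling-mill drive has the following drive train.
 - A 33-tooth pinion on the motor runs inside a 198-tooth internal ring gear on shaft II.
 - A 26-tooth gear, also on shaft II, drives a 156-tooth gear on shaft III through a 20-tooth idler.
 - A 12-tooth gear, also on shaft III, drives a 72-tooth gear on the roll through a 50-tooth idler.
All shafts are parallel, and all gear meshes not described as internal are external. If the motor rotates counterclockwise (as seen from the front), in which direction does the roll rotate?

the motor → shaft II: internal mesh, same direction → CCW.
shaft II → shaft III: driver → idler → driven is 2 external meshes, 2 reversals → CCW.
shaft III → the roll: driver → idler → driven is 2 external meshes, 2 reversals → CCW.
4 reversals in total — an even number — so the roll turns the same way as the motor.

counterclockwise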